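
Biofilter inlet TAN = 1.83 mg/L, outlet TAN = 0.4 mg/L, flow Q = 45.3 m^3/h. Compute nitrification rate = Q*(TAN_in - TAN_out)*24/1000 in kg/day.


Concentration drop: TAN_in - TAN_out = 1.83 - 0.4 = 1.43 mg/L
Hourly TAN removed = Q * dTAN = 45.3 m^3/h * 1.43 mg/L = 64.779 g/h  (m^3/h * mg/L = g/h)
Daily TAN removed = 64.779 * 24 = 1554.696 g/day
Convert to kg/day: 1554.696 / 1000 = 1.554696 kg/day

1.554696 kg/day


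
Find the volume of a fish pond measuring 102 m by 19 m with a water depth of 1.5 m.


Base area = L * W = 102 * 19 = 1938 m^2
Volume = area * depth = 1938 * 1.5 = 2907 m^3

2907 m^3


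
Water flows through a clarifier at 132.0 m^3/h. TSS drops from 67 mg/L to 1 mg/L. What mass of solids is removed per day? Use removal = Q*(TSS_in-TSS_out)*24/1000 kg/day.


Concentration drop: TSS_in - TSS_out = 67 - 1 = 66 mg/L
Hourly solids removed = Q * dTSS = 132.0 m^3/h * 66 mg/L = 8712 g/h  (m^3/h * mg/L = g/h)
Daily solids removed = 8712 * 24 = 209088 g/day
Convert g to kg: 209088 / 1000 = 209.088 kg/day

209.088 kg/day


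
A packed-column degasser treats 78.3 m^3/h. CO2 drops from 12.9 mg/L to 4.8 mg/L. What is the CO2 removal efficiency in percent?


CO2_out / CO2_in = 4.8 / 12.9 = 0.37209302
Fraction remaining = 0.37209302
efficiency = (1 - 0.37209302) * 100 = 62.7907 %

62.7907 %


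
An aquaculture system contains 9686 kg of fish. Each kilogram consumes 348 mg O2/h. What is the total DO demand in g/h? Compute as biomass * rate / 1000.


Total O2 consumption (mg/h) = 9686 kg * 348 mg/(kg*h) = 3370728 mg/h
Convert to g/h: 3370728 / 1000 = 3370.728 g/h

3370.728 g/h


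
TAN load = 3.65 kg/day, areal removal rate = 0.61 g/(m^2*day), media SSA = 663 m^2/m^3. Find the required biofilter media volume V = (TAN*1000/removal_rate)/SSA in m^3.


A = 3.65*1000 / 0.61 = 5983.6066 m^2
V = 5983.6066 / 663 = 9.02505

9.02505 m^3


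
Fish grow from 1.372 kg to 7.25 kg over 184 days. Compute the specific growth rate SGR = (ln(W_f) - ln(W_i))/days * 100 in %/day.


ln(W_f) = ln(7.25) = 1.9810015
ln(W_i) = ln(1.372) = 0.31626953
ln(W_f) - ln(W_i) = 1.9810015 - 0.31626953 = 1.664732
SGR = 1.664732 / 184 * 100 = 0.904746 %/day

0.904746 %/day


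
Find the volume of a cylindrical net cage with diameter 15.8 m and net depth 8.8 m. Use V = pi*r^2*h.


r = d/2 = 15.8/2 = 7.9 m
Base area = pi*r^2 = pi*7.9^2 = 196.0668 m^2
Volume = 196.0668 * 8.8 = 1725.39 m^3

1725.39 m^3


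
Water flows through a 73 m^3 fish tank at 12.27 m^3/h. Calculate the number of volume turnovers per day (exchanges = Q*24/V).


Daily flow volume = 12.27 m^3/h * 24 h = 294.48 m^3/day
Exchanges = daily flow / tank volume = 294.48 / 73 = 4.03397 exchanges/day

4.03397 exchanges/day


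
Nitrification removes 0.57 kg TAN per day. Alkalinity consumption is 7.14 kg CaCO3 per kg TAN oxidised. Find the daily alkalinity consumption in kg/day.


Alkalinity factor: 7.14 kg CaCO3 consumed per kg TAN nitrified
alk = 0.57 kg TAN * 7.14 = 4.0698 kg CaCO3/day

4.0698 kg CaCO3/day


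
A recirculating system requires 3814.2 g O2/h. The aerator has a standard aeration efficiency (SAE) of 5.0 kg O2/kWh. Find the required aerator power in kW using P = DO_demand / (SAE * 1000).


SAE in g O2/kWh = 5.0 * 1000 = 5000 g/kWh
P = DO_demand / SAE_g = 3814.2 / 5000 = 0.76284 kW

0.76284 kW


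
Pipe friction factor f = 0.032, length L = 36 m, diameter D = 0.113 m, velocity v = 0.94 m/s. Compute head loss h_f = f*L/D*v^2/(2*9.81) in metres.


v^2 = 0.94^2 = 0.8836 m^2/s^2
L/D = 36/0.113 = 318.58407
h_f = f*(L/D)*v^2/(2g) = 0.032 * 318.58407 * 0.8836 / 19.62 = 0.459125 m

0.459125 m


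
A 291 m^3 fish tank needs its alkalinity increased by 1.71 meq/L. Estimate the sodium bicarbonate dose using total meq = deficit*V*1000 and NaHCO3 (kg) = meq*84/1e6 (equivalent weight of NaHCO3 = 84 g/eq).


Tank volume in L = 291 m^3 * 1000 = 291000 L
Total meq required = 1.71 meq/L * 291000 L = 497610 meq
NaHCO3 mass = 497610 meq * 84 mg/meq / 1e6 = 41.7992 kg

41.7992 kg


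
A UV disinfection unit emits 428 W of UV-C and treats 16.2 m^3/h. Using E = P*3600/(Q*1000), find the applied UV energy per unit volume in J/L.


Energy delivered per hour = 428 W * 3600 s = 1540800 J/h
Volume treated per hour = 16.2 m^3/h * 1000 = 16200 L/h
dose = 1540800 / 16200 = 95.1111 J/L

95.1111 J/L


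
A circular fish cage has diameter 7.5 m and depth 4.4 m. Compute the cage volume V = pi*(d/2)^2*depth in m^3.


r = d/2 = 7.5/2 = 3.75 m
Base area = pi*r^2 = pi*3.75^2 = 44.178647 m^2
Volume = 44.178647 * 4.4 = 194.386 m^3

194.386 m^3


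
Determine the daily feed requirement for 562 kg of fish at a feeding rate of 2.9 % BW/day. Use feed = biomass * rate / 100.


Feeding rate fraction = 2.9% / 100 = 0.029
Daily feed = 562 kg * 0.029 = 16.298 kg/day

16.298 kg/day


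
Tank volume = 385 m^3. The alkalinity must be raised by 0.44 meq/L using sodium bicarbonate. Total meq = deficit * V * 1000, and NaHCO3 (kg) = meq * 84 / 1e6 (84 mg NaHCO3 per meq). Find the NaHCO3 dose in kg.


Tank volume in L = 385 m^3 * 1000 = 385000 L
Total meq required = 0.44 meq/L * 385000 L = 169400 meq
NaHCO3 mass = 169400 meq * 84 mg/meq / 1e6 = 14.2296 kg

14.2296 kg


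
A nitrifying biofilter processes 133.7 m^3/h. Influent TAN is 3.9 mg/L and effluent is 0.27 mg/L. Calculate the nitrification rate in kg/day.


Concentration drop: TAN_in - TAN_out = 3.9 - 0.27 = 3.63 mg/L
Hourly TAN removed = Q * dTAN = 133.7 m^3/h * 3.63 mg/L = 485.331 g/h  (m^3/h * mg/L = g/h)
Daily TAN removed = 485.331 * 24 = 11647.944 g/day
Convert to kg/day: 11647.944 / 1000 = 11.647944 kg/day

11.647944 kg/day


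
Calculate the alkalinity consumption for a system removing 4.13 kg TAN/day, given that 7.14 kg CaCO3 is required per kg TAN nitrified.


Alkalinity factor: 7.14 kg CaCO3 consumed per kg TAN nitrified
alk = 4.13 kg TAN * 7.14 = 29.4882 kg CaCO3/day

29.4882 kg CaCO3/day


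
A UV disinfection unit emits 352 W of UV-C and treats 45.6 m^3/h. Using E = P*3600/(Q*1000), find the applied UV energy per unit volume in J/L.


Energy delivered per hour = 352 W * 3600 s = 1267200 J/h
Volume treated per hour = 45.6 m^3/h * 1000 = 45600 L/h
dose = 1267200 / 45600 = 27.7895 J/L

27.7895 J/L


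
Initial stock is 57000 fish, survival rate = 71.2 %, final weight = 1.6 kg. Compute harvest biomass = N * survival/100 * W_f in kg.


Survivors = 57000 * 71.2/100 = 40584 fish
Harvest biomass = survivors * W_f = 40584 * 1.6 = 64934.4 kg

64934.4 kg


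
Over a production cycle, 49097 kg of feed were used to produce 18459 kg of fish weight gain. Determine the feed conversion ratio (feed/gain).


FCR = feed consumed / weight gained
FCR = 49097 kg / 18459 kg = 2.65979

2.65979


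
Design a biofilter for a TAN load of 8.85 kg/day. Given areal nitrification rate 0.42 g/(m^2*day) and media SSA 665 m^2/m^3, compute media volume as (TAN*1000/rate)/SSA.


A = 8.85*1000 / 0.42 = 21071.429 m^2
V = 21071.429 / 665 = 31.6864

31.6864 m^3


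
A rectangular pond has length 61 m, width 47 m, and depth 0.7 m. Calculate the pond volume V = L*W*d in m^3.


Base area = L * W = 61 * 47 = 2867 m^2
Volume = area * depth = 2867 * 0.7 = 2006.9 m^3

2006.9 m^3


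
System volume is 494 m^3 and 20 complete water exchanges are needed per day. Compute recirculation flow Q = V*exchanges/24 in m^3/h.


Daily recirculation volume = 494 m^3 * 20 = 9880 m^3/day
Flow rate Q = daily volume / 24 h = 9880 / 24 = 411.667 m^3/h

411.667 m^3/h


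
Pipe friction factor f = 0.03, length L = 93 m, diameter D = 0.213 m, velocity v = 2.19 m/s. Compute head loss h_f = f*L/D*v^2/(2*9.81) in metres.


v^2 = 2.19^2 = 4.7961 m^2/s^2
L/D = 93/0.213 = 436.61972
h_f = f*(L/D)*v^2/(2g) = 0.03 * 436.61972 * 4.7961 / 19.62 = 3.20194 m

3.20194 m


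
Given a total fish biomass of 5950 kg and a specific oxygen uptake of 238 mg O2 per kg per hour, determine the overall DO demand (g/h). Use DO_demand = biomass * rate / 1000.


Total O2 consumption (mg/h) = 5950 kg * 238 mg/(kg*h) = 1416100 mg/h
Convert to g/h: 1416100 / 1000 = 1416.1 g/h

1416.1 g/h


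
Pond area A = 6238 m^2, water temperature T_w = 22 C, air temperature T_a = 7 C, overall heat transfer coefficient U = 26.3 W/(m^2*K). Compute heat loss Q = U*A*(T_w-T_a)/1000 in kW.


Temperature difference dT = 22 - 7 = 15 K
Heat loss (W) = U * A * dT = 26.3 * 6238 * 15 = 2460891 W
Convert to kW: 2460891 / 1000 = 2460.891 kW

2460.891 kW


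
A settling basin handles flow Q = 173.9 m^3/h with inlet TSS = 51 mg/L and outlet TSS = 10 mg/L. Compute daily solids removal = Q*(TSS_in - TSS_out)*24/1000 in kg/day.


Concentration drop: TSS_in - TSS_out = 51 - 10 = 41 mg/L
Hourly solids removed = Q * dTSS = 173.9 m^3/h * 41 mg/L = 7129.9 g/h  (m^3/h * mg/L = g/h)
Daily solids removed = 7129.9 * 24 = 171117.6 g/day
Convert g to kg: 171117.6 / 1000 = 171.1176 kg/day

171.1176 kg/day


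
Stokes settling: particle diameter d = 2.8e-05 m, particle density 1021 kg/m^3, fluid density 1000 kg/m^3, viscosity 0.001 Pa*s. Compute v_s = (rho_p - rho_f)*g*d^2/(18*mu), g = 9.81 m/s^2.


Density difference: rho_p - rho_f = 1021 - 1000 = 21 kg/m^3
d^2 = (2.8e-05)^2 = 7.84e-10 m^2
Numerator = (rho_p - rho_f) * g * d^2 = 21 * 9.81 * 7.84e-10 = 1.6151184e-07
Denominator = 18 * mu = 18 * 0.001 = 0.018
v_s = 1.6151184e-07 / 0.018 = 8.97288e-06 m/s
Check: Re = rho_f * v_s * d / mu = 1000 * 8.97288e-06 * 2.8e-05 / 0.001 = 2.51e-04 < 1, so Stokes' law applies.

8.97288e-06 m/s


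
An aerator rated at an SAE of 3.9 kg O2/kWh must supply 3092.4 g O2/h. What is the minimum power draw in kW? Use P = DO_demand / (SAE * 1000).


SAE in g O2/kWh = 3.9 * 1000 = 3900 g/kWh
P = DO_demand / SAE_g = 3092.4 / 3900 = 0.792923 kW

0.792923 kW


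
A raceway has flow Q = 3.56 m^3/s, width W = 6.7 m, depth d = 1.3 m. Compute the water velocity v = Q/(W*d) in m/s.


Cross-sectional area = W * d = 6.7 * 1.3 = 8.71 m^2
Velocity = Q / A = 3.56 / 8.71 = 0.408726 m/s

0.408726 m/s


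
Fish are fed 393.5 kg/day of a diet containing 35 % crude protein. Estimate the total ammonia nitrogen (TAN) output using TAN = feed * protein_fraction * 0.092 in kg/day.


Protein in feed = 393.5 * 35/100 = 137.725 kg/day
TAN = protein * 0.092 = 137.725 * 0.092 = 12.6707 kg/day

12.6707 kg/day


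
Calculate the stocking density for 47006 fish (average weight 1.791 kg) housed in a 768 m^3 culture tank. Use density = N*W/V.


Total biomass = 47006 fish * 1.791 kg = 84187.746 kg
Density = total biomass / volume = 84187.746 / 768 = 109.619 kg/m^3

109.619 kg/m^3


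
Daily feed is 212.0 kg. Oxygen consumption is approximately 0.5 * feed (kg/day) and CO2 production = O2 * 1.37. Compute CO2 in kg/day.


O2 = 212.0 * 0.5 = 106
CO2 = 106 * 1.37 = 145.22

145.22 kg/day


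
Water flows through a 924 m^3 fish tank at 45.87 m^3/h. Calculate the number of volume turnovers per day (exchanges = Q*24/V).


Daily flow volume = 45.87 m^3/h * 24 h = 1100.88 m^3/day
Exchanges = daily flow / tank volume = 1100.88 / 924 = 1.19143 exchanges/day

1.19143 exchanges/day


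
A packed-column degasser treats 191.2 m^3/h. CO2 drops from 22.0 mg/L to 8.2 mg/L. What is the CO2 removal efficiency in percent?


CO2_out / CO2_in = 8.2 / 22.0 = 0.37272727
Fraction remaining = 0.37272727
efficiency = (1 - 0.37272727) * 100 = 62.7273 %

62.7273 %


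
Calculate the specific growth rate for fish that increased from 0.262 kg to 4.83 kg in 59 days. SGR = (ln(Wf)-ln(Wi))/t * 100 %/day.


ln(W_f) = ln(4.83) = 1.5748465
ln(W_i) = ln(0.262) = -1.3394108
ln(W_f) - ln(W_i) = 1.5748465 - -1.3394108 = 2.9142573
SGR = 2.9142573 / 59 * 100 = 4.93942 %/day

4.93942 %/day


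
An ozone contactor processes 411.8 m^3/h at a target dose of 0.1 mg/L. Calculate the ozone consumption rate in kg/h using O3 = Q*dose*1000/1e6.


O3 demand (mg/h) = Q * dose * 1000 = 411.8 * 0.1 * 1000 = 41180 mg/h
Convert mg to kg: 41180 / 1e6 = 0.04118 kg/h

0.04118 kg/h


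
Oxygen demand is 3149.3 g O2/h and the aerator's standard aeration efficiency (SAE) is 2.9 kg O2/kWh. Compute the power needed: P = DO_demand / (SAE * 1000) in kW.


SAE in g O2/kWh = 2.9 * 1000 = 2900 g/kWh
P = DO_demand / SAE_g = 3149.3 / 2900 = 1.08597 kW

1.08597 kW


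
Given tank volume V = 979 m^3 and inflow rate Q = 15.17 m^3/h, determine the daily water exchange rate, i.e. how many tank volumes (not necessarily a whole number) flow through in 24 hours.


Daily flow volume = 15.17 m^3/h * 24 h = 364.08 m^3/day
Exchanges = daily flow / tank volume = 364.08 / 979 = 0.37189 exchanges/day

0.37189 exchanges/day


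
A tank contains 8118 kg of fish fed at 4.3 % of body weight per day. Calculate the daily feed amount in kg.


Feeding rate fraction = 4.3% / 100 = 0.043
Daily feed = 8118 kg * 0.043 = 349.074 kg/day

349.074 kg/day


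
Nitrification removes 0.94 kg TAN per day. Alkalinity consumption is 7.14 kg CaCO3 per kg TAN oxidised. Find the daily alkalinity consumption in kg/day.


Alkalinity factor: 7.14 kg CaCO3 consumed per kg TAN nitrified
alk = 0.94 kg TAN * 7.14 = 6.7116 kg CaCO3/day

6.7116 kg CaCO3/day


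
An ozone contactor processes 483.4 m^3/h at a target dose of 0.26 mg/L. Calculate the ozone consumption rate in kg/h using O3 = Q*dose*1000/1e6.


O3 demand (mg/h) = Q * dose * 1000 = 483.4 * 0.26 * 1000 = 125684 mg/h
Convert mg to kg: 125684 / 1e6 = 0.125684 kg/h

0.125684 kg/h


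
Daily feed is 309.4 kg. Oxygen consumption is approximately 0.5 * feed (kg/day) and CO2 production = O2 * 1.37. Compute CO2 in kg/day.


O2 = 309.4 * 0.5 = 154.7
CO2 = 154.7 * 1.37 = 211.939

211.939 kg/day


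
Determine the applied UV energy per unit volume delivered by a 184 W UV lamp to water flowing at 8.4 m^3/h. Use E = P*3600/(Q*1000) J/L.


Energy delivered per hour = 184 W * 3600 s = 662400 J/h
Volume treated per hour = 8.4 m^3/h * 1000 = 8400 L/h
dose = 662400 / 8400 = 78.8571 J/L

78.8571 J/L


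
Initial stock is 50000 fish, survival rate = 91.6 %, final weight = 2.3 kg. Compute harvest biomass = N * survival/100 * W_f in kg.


Survivors = 50000 * 91.6/100 = 45800 fish
Harvest biomass = survivors * W_f = 45800 * 2.3 = 105340 kg

105340 kg


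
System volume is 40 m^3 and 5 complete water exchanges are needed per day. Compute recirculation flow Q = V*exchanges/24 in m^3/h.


Daily recirculation volume = 40 m^3 * 5 = 200 m^3/day
Flow rate Q = daily volume / 24 h = 200 / 24 = 8.33333 m^3/h

8.33333 m^3/h


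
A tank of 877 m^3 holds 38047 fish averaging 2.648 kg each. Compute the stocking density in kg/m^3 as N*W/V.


Total biomass = 38047 fish * 2.648 kg = 100748.456 kg
Density = total biomass / volume = 100748.456 / 877 = 114.879 kg/m^3

114.879 kg/m^3


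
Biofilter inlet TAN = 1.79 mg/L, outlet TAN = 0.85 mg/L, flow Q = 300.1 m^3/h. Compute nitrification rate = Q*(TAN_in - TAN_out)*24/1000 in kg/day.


Concentration drop: TAN_in - TAN_out = 1.79 - 0.85 = 0.94 mg/L
Hourly TAN removed = Q * dTAN = 300.1 m^3/h * 0.94 mg/L = 282.094 g/h  (m^3/h * mg/L = g/h)
Daily TAN removed = 282.094 * 24 = 6770.256 g/day
Convert to kg/day: 6770.256 / 1000 = 6.770256 kg/day

6.770256 kg/day


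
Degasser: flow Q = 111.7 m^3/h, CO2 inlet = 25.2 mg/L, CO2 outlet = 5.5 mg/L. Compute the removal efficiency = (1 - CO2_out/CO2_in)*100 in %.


CO2_out / CO2_in = 5.5 / 25.2 = 0.21825397
Fraction remaining = 0.21825397
efficiency = (1 - 0.21825397) * 100 = 78.1746 %

78.1746 %


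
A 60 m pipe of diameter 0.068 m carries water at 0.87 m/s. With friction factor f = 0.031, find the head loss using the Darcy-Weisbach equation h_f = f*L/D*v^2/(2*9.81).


v^2 = 0.87^2 = 0.7569 m^2/s^2
L/D = 60/0.068 = 882.35294
h_f = f*(L/D)*v^2/(2g) = 0.031 * 882.35294 * 0.7569 / 19.62 = 1.05522 m

1.05522 m


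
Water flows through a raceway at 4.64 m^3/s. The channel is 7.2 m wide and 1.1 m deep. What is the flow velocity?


Cross-sectional area = W * d = 7.2 * 1.1 = 7.92 m^2
Velocity = Q / A = 4.64 / 7.92 = 0.585859 m/s

0.585859 m/s


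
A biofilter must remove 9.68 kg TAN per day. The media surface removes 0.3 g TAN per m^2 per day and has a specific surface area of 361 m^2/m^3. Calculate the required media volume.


A = 9.68*1000 / 0.3 = 32266.667 m^2
V = 32266.667 / 361 = 89.3813

89.3813 m^3


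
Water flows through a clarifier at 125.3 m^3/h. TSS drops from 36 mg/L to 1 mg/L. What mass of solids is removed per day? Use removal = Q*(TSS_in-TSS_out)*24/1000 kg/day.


Concentration drop: TSS_in - TSS_out = 36 - 1 = 35 mg/L
Hourly solids removed = Q * dTSS = 125.3 m^3/h * 35 mg/L = 4385.5 g/h  (m^3/h * mg/L = g/h)
Daily solids removed = 4385.5 * 24 = 105252 g/day
Convert g to kg: 105252 / 1000 = 105.252 kg/day

105.252 kg/day


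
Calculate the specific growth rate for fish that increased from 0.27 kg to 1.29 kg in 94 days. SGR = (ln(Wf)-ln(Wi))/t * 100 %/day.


ln(W_f) = ln(1.29) = 0.25464222
ln(W_i) = ln(0.27) = -1.3093333
ln(W_f) - ln(W_i) = 0.25464222 - -1.3093333 = 1.5639755
SGR = 1.5639755 / 94 * 100 = 1.6638 %/day

1.6638 %/day


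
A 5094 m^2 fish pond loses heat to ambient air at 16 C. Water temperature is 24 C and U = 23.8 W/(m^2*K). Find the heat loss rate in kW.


Temperature difference dT = 24 - 16 = 8 K
Heat loss (W) = U * A * dT = 23.8 * 5094 * 8 = 969897.6 W
Convert to kW: 969897.6 / 1000 = 969.8976 kW

969.8976 kW


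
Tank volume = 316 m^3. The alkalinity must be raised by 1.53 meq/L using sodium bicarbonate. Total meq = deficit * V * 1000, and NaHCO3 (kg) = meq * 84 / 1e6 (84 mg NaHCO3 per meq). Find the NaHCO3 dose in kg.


Tank volume in L = 316 m^3 * 1000 = 316000 L
Total meq required = 1.53 meq/L * 316000 L = 483480 meq
NaHCO3 mass = 483480 meq * 84 mg/meq / 1e6 = 40.6123 kg

40.6123 kg


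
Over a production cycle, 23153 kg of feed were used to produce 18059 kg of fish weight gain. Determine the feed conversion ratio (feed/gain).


FCR = feed consumed / weight gained
FCR = 23153 kg / 18059 kg = 1.28208

1.28208


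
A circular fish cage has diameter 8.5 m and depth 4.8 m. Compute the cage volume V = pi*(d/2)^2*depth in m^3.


r = d/2 = 8.5/2 = 4.25 m
Base area = pi*r^2 = pi*4.25^2 = 56.745017 m^2
Volume = 56.745017 * 4.8 = 272.376 m^3

272.376 m^3


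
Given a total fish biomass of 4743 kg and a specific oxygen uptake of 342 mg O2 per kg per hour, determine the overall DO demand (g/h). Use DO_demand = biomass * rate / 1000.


Total O2 consumption (mg/h) = 4743 kg * 342 mg/(kg*h) = 1622106 mg/h
Convert to g/h: 1622106 / 1000 = 1622.106 g/h

1622.106 g/h


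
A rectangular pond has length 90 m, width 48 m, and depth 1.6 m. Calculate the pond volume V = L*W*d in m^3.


Base area = L * W = 90 * 48 = 4320 m^2
Volume = area * depth = 4320 * 1.6 = 6912 m^3

6912 m^3


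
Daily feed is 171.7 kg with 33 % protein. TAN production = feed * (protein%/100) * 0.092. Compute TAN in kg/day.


Protein in feed = 171.7 * 33/100 = 56.661 kg/day
TAN = protein * 0.092 = 56.661 * 0.092 = 5.212812 kg/day

5.212812 kg/day


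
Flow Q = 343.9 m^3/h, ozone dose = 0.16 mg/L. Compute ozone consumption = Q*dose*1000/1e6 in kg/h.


O3 demand (mg/h) = Q * dose * 1000 = 343.9 * 0.16 * 1000 = 55024 mg/h
Convert mg to kg: 55024 / 1e6 = 0.055024 kg/h

0.055024 kg/h


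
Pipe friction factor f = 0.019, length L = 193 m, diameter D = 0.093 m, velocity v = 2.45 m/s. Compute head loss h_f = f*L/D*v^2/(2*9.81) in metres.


v^2 = 2.45^2 = 6.0025 m^2/s^2
L/D = 193/0.093 = 2075.2688
h_f = f*(L/D)*v^2/(2g) = 0.019 * 2075.2688 * 6.0025 / 19.62 = 12.0632 m

12.0632 m


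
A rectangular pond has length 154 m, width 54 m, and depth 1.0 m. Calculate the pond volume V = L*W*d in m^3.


Base area = L * W = 154 * 54 = 8316 m^2
Volume = area * depth = 8316 * 1.0 = 8316 m^3

8316 m^3


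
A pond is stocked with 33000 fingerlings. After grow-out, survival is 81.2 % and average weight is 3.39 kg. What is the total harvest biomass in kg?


Survivors = 33000 * 81.2/100 = 26796 fish
Harvest biomass = survivors * W_f = 26796 * 3.39 = 90838.44 kg

90838.44 kg


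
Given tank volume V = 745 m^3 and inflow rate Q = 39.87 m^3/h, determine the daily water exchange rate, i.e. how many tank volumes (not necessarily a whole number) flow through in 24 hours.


Daily flow volume = 39.87 m^3/h * 24 h = 956.88 m^3/day
Exchanges = daily flow / tank volume = 956.88 / 745 = 1.2844 exchanges/day

1.2844 exchanges/day


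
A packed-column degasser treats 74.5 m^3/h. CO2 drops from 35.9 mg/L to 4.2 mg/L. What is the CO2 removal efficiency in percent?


CO2_out / CO2_in = 4.2 / 35.9 = 0.11699164
Fraction remaining = 0.11699164
efficiency = (1 - 0.11699164) * 100 = 88.3008 %

88.3008 %


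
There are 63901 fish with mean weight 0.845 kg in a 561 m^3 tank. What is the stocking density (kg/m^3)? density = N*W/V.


Total biomass = 63901 fish * 0.845 kg = 53996.345 kg
Density = total biomass / volume = 53996.345 / 561 = 96.2502 kg/m^3

96.2502 kg/m^3


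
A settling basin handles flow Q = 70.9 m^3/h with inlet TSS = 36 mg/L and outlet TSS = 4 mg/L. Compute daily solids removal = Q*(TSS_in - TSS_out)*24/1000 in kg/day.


Concentration drop: TSS_in - TSS_out = 36 - 4 = 32 mg/L
Hourly solids removed = Q * dTSS = 70.9 m^3/h * 32 mg/L = 2268.8 g/h  (m^3/h * mg/L = g/h)
Daily solids removed = 2268.8 * 24 = 54451.2 g/day
Convert g to kg: 54451.2 / 1000 = 54.4512 kg/day

54.4512 kg/day


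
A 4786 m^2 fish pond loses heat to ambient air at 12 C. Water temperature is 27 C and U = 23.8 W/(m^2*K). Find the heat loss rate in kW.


Temperature difference dT = 27 - 12 = 15 K
Heat loss (W) = U * A * dT = 23.8 * 4786 * 15 = 1708602 W
Convert to kW: 1708602 / 1000 = 1708.602 kW

1708.602 kW


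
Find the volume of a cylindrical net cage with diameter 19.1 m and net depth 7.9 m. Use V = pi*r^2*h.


r = d/2 = 19.1/2 = 9.55 m
Base area = pi*r^2 = pi*9.55^2 = 286.5211 m^2
Volume = 286.5211 * 7.9 = 2263.52 m^3

2263.52 m^3


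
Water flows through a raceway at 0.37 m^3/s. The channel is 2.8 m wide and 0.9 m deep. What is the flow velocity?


Cross-sectional area = W * d = 2.8 * 0.9 = 2.52 m^2
Velocity = Q / A = 0.37 / 2.52 = 0.146825 m/s

0.146825 m/s


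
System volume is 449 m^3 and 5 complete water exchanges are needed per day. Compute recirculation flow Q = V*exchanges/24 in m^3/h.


Daily recirculation volume = 449 m^3 * 5 = 2245 m^3/day
Flow rate Q = daily volume / 24 h = 2245 / 24 = 93.5417 m^3/h

93.5417 m^3/h


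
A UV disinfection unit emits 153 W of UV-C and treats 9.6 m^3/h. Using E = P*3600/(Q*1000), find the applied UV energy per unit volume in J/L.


Energy delivered per hour = 153 W * 3600 s = 550800 J/h
Volume treated per hour = 9.6 m^3/h * 1000 = 9600 L/h
dose = 550800 / 9600 = 57.375 J/L

57.375 J/L


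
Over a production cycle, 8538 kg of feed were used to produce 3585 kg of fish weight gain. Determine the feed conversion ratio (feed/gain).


FCR = feed consumed / weight gained
FCR = 8538 kg / 3585 kg = 2.38159

2.38159


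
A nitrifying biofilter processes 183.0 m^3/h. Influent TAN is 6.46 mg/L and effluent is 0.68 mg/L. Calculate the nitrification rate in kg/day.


Concentration drop: TAN_in - TAN_out = 6.46 - 0.68 = 5.78 mg/L
Hourly TAN removed = Q * dTAN = 183.0 m^3/h * 5.78 mg/L = 1057.74 g/h  (m^3/h * mg/L = g/h)
Daily TAN removed = 1057.74 * 24 = 25385.76 g/day
Convert to kg/day: 25385.76 / 1000 = 25.38576 kg/day

25.38576 kg/day


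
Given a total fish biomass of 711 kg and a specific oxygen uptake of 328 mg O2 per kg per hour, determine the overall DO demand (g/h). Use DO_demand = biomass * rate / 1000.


Total O2 consumption (mg/h) = 711 kg * 328 mg/(kg*h) = 233208 mg/h
Convert to g/h: 233208 / 1000 = 233.208 g/h

233.208 g/h


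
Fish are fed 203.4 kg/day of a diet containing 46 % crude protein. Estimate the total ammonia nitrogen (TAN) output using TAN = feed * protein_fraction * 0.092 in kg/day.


Protein in feed = 203.4 * 46/100 = 93.564 kg/day
TAN = protein * 0.092 = 93.564 * 0.092 = 8.607888 kg/day

8.607888 kg/day


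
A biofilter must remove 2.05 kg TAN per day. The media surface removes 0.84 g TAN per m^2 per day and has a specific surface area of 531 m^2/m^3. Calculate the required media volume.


A = 2.05*1000 / 0.84 = 2440.4762 m^2
V = 2440.4762 / 531 = 4.596

4.596 m^3


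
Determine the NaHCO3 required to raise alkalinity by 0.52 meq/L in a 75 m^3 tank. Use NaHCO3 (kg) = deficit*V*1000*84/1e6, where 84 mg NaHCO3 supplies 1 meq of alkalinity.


Tank volume in L = 75 m^3 * 1000 = 75000 L
Total meq required = 0.52 meq/L * 75000 L = 39000 meq
NaHCO3 mass = 39000 meq * 84 mg/meq / 1e6 = 3.276 kg

3.276 kg


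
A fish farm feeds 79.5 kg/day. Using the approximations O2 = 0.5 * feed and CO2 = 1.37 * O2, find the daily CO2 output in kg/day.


O2 = 79.5 * 0.5 = 39.75
CO2 = 39.75 * 1.37 = 54.4575

54.4575 kg/day


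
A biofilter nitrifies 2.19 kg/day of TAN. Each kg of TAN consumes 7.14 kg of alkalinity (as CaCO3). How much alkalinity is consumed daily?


Alkalinity factor: 7.14 kg CaCO3 consumed per kg TAN nitrified
alk = 2.19 kg TAN * 7.14 = 15.6366 kg CaCO3/day

15.6366 kg CaCO3/day


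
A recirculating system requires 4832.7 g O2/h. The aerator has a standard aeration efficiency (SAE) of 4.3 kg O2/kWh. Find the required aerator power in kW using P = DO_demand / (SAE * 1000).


SAE in g O2/kWh = 4.3 * 1000 = 4300 g/kWh
P = DO_demand / SAE_g = 4832.7 / 4300 = 1.12388 kW

1.12388 kW


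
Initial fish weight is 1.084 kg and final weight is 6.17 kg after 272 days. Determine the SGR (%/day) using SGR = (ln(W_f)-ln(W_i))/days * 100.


ln(W_f) = ln(6.17) = 1.8196988
ln(W_i) = ln(1.084) = 0.080657903
ln(W_f) - ln(W_i) = 1.8196988 - 0.080657903 = 1.7390409
SGR = 1.7390409 / 272 * 100 = 0.639353 %/day

0.639353 %/day


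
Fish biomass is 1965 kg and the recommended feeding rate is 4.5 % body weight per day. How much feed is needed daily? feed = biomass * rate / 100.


Feeding rate fraction = 4.5% / 100 = 0.045
Daily feed = 1965 kg * 0.045 = 88.425 kg/day

88.425 kg/day


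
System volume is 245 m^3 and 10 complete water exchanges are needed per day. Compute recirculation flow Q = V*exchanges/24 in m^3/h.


Daily recirculation volume = 245 m^3 * 10 = 2450 m^3/day
Flow rate Q = daily volume / 24 h = 2450 / 24 = 102.083 m^3/h

102.083 m^3/h


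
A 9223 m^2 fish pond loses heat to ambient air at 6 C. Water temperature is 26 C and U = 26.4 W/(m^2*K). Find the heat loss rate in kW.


Temperature difference dT = 26 - 6 = 20 K
Heat loss (W) = U * A * dT = 26.4 * 9223 * 20 = 4869744 W
Convert to kW: 4869744 / 1000 = 4869.744 kW

4869.744 kW


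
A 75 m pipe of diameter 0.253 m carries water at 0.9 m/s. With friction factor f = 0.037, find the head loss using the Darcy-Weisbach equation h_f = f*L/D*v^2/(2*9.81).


v^2 = 0.9^2 = 0.81 m^2/s^2
L/D = 75/0.253 = 296.44269
h_f = f*(L/D)*v^2/(2g) = 0.037 * 296.44269 * 0.81 / 19.62 = 0.452823 m

0.452823 m


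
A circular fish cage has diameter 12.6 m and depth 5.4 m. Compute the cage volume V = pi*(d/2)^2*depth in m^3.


r = d/2 = 12.6/2 = 6.3 m
Base area = pi*r^2 = pi*6.3^2 = 124.68981 m^2
Volume = 124.68981 * 5.4 = 673.325 m^3

673.325 m^3


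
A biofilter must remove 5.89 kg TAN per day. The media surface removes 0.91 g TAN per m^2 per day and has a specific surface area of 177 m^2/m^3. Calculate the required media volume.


A = 5.89*1000 / 0.91 = 6472.5275 m^2
V = 6472.5275 / 177 = 36.568

36.568 m^3


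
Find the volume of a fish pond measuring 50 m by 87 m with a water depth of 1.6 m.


Base area = L * W = 50 * 87 = 4350 m^2
Volume = area * depth = 4350 * 1.6 = 6960 m^3

6960 m^3


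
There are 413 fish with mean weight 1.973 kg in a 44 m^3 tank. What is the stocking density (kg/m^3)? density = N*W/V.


Total biomass = 413 fish * 1.973 kg = 814.849 kg
Density = total biomass / volume = 814.849 / 44 = 18.5193 kg/m^3

18.5193 kg/m^3


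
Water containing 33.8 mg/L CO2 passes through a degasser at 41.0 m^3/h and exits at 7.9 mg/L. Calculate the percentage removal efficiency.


CO2_out / CO2_in = 7.9 / 33.8 = 0.23372781
Fraction remaining = 0.23372781
efficiency = (1 - 0.23372781) * 100 = 76.6272 %

76.6272 %


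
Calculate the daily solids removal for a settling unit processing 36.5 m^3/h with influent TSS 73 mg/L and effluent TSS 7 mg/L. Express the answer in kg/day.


Concentration drop: TSS_in - TSS_out = 73 - 7 = 66 mg/L
Hourly solids removed = Q * dTSS = 36.5 m^3/h * 66 mg/L = 2409 g/h  (m^3/h * mg/L = g/h)
Daily solids removed = 2409 * 24 = 57816 g/day
Convert g to kg: 57816 / 1000 = 57.816 kg/day

57.816 kg/day


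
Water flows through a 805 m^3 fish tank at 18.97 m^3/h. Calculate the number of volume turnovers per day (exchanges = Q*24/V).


Daily flow volume = 18.97 m^3/h * 24 h = 455.28 m^3/day
Exchanges = daily flow / tank volume = 455.28 / 805 = 0.565565 exchanges/day

0.565565 exchanges/day


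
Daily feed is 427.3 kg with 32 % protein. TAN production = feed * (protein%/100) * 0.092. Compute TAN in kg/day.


Protein in feed = 427.3 * 32/100 = 136.736 kg/day
TAN = protein * 0.092 = 136.736 * 0.092 = 12.579712 kg/day

12.579712 kg/day


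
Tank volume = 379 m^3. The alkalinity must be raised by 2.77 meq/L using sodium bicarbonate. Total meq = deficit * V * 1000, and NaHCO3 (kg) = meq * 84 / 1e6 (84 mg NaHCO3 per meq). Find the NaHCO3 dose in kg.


Tank volume in L = 379 m^3 * 1000 = 379000 L
Total meq required = 2.77 meq/L * 379000 L = 1049830 meq
NaHCO3 mass = 1049830 meq * 84 mg/meq / 1e6 = 88.1857 kg

88.1857 kg


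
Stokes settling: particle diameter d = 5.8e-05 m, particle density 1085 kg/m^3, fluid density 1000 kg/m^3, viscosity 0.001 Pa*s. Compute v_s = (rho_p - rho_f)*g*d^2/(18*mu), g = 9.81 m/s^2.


Density difference: rho_p - rho_f = 1085 - 1000 = 85 kg/m^3
d^2 = (5.8e-05)^2 = 3.364e-09 m^2
Numerator = (rho_p - rho_f) * g * d^2 = 85 * 9.81 * 3.364e-09 = 2.8050714e-06
Denominator = 18 * mu = 18 * 0.001 = 0.018
v_s = 2.8050714e-06 / 0.018 = 1.55837e-04 m/s
Check: Re = rho_f * v_s * d / mu = 1000 * 1.55837e-04 * 5.8e-05 / 0.001 = 0.00904 < 1, so Stokes' law applies.

1.55837e-04 m/s


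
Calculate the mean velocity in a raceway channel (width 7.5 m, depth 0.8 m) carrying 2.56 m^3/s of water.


Cross-sectional area = W * d = 7.5 * 0.8 = 6 m^2
Velocity = Q / A = 2.56 / 6 = 0.426667 m/s

0.426667 m/s


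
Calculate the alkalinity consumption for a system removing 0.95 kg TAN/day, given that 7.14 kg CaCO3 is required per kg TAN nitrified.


Alkalinity factor: 7.14 kg CaCO3 consumed per kg TAN nitrified
alk = 0.95 kg TAN * 7.14 = 6.783 kg CaCO3/day

6.783 kg CaCO3/day


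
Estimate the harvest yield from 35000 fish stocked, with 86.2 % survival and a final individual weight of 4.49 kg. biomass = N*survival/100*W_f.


Survivors = 35000 * 86.2/100 = 30170 fish
Harvest biomass = survivors * W_f = 30170 * 4.49 = 135463.3 kg

135463.3 kg


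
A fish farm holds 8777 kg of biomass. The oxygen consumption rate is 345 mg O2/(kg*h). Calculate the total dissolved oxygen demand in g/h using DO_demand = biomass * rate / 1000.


Total O2 consumption (mg/h) = 8777 kg * 345 mg/(kg*h) = 3028065 mg/h
Convert to g/h: 3028065 / 1000 = 3028.065 g/h

3028.065 g/h


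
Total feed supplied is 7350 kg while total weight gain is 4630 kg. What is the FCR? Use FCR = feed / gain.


FCR = feed consumed / weight gained
FCR = 7350 kg / 4630 kg = 1.58747

1.58747


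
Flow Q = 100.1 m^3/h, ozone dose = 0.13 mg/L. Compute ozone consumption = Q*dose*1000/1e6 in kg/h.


O3 demand (mg/h) = Q * dose * 1000 = 100.1 * 0.13 * 1000 = 13013 mg/h
Convert mg to kg: 13013 / 1e6 = 0.013013 kg/h

0.013013 kg/h


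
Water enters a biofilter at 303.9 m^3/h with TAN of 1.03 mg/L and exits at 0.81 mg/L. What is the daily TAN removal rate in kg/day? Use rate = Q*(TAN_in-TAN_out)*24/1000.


Concentration drop: TAN_in - TAN_out = 1.03 - 0.81 = 0.22 mg/L
Hourly TAN removed = Q * dTAN = 303.9 m^3/h * 0.22 mg/L = 66.858 g/h  (m^3/h * mg/L = g/h)
Daily TAN removed = 66.858 * 24 = 1604.592 g/day
Convert to kg/day: 1604.592 / 1000 = 1.604592 kg/day

1.604592 kg/day


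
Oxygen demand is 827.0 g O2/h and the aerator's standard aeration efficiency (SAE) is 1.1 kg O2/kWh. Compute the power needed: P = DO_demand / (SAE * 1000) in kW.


SAE in g O2/kWh = 1.1 * 1000 = 1100 g/kWh
P = DO_demand / SAE_g = 827.0 / 1100 = 0.751818 kW

0.751818 kW


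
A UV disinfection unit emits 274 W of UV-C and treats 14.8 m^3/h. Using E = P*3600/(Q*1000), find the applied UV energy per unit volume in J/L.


Energy delivered per hour = 274 W * 3600 s = 986400 J/h
Volume treated per hour = 14.8 m^3/h * 1000 = 14800 L/h
dose = 986400 / 14800 = 66.6486 J/L

66.6486 J/L


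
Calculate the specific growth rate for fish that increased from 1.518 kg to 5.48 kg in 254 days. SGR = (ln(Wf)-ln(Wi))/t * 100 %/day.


ln(W_f) = ln(5.48) = 1.7011051
ln(W_i) = ln(1.518) = 0.41739368
ln(W_f) - ln(W_i) = 1.7011051 - 0.41739368 = 1.2837114
SGR = 1.2837114 / 254 * 100 = 0.505398 %/day

0.505398 %/day


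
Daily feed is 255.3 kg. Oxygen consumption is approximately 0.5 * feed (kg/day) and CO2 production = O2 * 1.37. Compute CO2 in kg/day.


O2 = 255.3 * 0.5 = 127.65
CO2 = 127.65 * 1.37 = 174.8805

174.8805 kg/day


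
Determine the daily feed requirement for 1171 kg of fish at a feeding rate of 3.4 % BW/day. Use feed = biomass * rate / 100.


Feeding rate fraction = 3.4% / 100 = 0.034
Daily feed = 1171 kg * 0.034 = 39.814 kg/day

39.814 kg/day


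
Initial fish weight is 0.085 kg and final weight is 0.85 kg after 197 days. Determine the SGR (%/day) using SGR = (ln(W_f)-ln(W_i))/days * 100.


ln(W_f) = ln(0.85) = -0.16251893
ln(W_i) = ln(0.085) = -2.465104
ln(W_f) - ln(W_i) = -0.16251893 - -2.465104 = 2.3025851
SGR = 2.3025851 / 197 * 100 = 1.16882 %/day

1.16882 %/day


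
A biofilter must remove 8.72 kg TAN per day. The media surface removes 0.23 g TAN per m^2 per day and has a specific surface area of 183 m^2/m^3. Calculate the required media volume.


A = 8.72*1000 / 0.23 = 37913.043 m^2
V = 37913.043 / 183 = 207.175

207.175 m^3


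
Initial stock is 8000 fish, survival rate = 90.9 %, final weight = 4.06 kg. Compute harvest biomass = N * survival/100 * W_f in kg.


Survivors = 8000 * 90.9/100 = 7272 fish
Harvest biomass = survivors * W_f = 7272 * 4.06 = 29524.32 kg

29524.32 kg


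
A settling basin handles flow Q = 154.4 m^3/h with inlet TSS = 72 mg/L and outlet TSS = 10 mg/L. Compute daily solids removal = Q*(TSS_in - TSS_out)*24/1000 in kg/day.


Concentration drop: TSS_in - TSS_out = 72 - 10 = 62 mg/L
Hourly solids removed = Q * dTSS = 154.4 m^3/h * 62 mg/L = 9572.8 g/h  (m^3/h * mg/L = g/h)
Daily solids removed = 9572.8 * 24 = 229747.2 g/day
Convert g to kg: 229747.2 / 1000 = 229.7472 kg/day

229.7472 kg/day


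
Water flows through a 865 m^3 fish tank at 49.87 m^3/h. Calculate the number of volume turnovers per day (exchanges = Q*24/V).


Daily flow volume = 49.87 m^3/h * 24 h = 1196.88 m^3/day
Exchanges = daily flow / tank volume = 1196.88 / 865 = 1.38368 exchanges/day

1.38368 exchanges/day


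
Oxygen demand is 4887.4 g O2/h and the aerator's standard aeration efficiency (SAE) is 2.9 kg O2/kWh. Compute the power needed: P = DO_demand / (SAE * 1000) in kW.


SAE in g O2/kWh = 2.9 * 1000 = 2900 g/kWh
P = DO_demand / SAE_g = 4887.4 / 2900 = 1.68531 kW

1.68531 kW


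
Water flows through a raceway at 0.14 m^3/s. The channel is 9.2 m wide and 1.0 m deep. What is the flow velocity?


Cross-sectional area = W * d = 9.2 * 1.0 = 9.2 m^2
Velocity = Q / A = 0.14 / 9.2 = 0.0152174 m/s

0.0152174 m/s


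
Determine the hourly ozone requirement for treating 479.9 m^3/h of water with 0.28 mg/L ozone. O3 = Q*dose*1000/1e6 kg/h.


O3 demand (mg/h) = Q * dose * 1000 = 479.9 * 0.28 * 1000 = 134372 mg/h
Convert mg to kg: 134372 / 1e6 = 0.134372 kg/h

0.134372 kg/h


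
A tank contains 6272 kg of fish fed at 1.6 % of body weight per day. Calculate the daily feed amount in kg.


Feeding rate fraction = 1.6% / 100 = 0.016
Daily feed = 6272 kg * 0.016 = 100.352 kg/day

100.352 kg/day


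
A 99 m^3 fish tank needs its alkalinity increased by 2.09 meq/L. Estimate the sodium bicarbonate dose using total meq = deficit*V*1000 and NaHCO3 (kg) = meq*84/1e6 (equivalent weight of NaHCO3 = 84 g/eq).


Tank volume in L = 99 m^3 * 1000 = 99000 L
Total meq required = 2.09 meq/L * 99000 L = 206910 meq
NaHCO3 mass = 206910 meq * 84 mg/meq / 1e6 = 17.3804 kg

17.3804 kg


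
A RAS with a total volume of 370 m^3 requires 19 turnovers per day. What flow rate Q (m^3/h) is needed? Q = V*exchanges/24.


Daily recirculation volume = 370 m^3 * 19 = 7030 m^3/day
Flow rate Q = daily volume / 24 h = 7030 / 24 = 292.917 m^3/h

292.917 m^3/h


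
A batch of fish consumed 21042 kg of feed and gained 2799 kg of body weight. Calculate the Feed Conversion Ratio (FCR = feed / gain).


FCR = feed consumed / weight gained
FCR = 21042 kg / 2799 kg = 7.51768

7.51768


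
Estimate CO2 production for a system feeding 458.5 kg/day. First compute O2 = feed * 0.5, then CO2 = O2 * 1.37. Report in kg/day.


O2 = 458.5 * 0.5 = 229.25
CO2 = 229.25 * 1.37 = 314.0725

314.0725 kg/day


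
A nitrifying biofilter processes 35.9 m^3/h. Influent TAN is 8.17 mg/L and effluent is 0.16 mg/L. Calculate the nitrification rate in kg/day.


Concentration drop: TAN_in - TAN_out = 8.17 - 0.16 = 8.01 mg/L
Hourly TAN removed = Q * dTAN = 35.9 m^3/h * 8.01 mg/L = 287.559 g/h  (m^3/h * mg/L = g/h)
Daily TAN removed = 287.559 * 24 = 6901.416 g/day
Convert to kg/day: 6901.416 / 1000 = 6.901416 kg/day

6.901416 kg/day


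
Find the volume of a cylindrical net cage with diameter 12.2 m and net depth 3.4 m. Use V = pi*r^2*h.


r = d/2 = 12.2/2 = 6.1 m
Base area = pi*r^2 = pi*6.1^2 = 116.89866 m^2
Volume = 116.89866 * 3.4 = 397.455 m^3

397.455 m^3


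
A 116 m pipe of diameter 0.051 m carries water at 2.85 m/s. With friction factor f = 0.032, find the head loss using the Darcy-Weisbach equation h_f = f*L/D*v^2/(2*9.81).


v^2 = 2.85^2 = 8.1225 m^2/s^2
L/D = 116/0.051 = 2274.5098
h_f = f*(L/D)*v^2/(2g) = 0.032 * 2274.5098 * 8.1225 / 19.62 = 30.132 m

30.132 m


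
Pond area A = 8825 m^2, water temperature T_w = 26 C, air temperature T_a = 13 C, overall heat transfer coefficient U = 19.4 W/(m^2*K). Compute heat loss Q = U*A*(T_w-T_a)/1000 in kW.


Temperature difference dT = 26 - 13 = 13 K
Heat loss (W) = U * A * dT = 19.4 * 8825 * 13 = 2225665 W
Convert to kW: 2225665 / 1000 = 2225.665 kW

2225.665 kW


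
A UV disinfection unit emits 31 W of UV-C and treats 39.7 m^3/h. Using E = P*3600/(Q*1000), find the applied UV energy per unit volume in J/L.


Energy delivered per hour = 31 W * 3600 s = 111600 J/h
Volume treated per hour = 39.7 m^3/h * 1000 = 39700 L/h
dose = 111600 / 39700 = 2.81108 J/L

2.81108 J/L


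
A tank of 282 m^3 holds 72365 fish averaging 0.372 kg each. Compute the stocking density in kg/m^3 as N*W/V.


Total biomass = 72365 fish * 0.372 kg = 26919.78 kg
Density = total biomass / volume = 26919.78 / 282 = 95.4602 kg/m^3

95.4602 kg/m^3


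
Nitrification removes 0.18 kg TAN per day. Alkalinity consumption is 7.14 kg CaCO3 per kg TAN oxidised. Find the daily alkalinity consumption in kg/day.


Alkalinity factor: 7.14 kg CaCO3 consumed per kg TAN nitrified
alk = 0.18 kg TAN * 7.14 = 1.2852 kg CaCO3/day

1.2852 kg CaCO3/day


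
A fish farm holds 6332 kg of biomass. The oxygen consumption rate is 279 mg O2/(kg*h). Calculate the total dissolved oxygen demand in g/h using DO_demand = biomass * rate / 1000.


Total O2 consumption (mg/h) = 6332 kg * 279 mg/(kg*h) = 1766628 mg/h
Convert to g/h: 1766628 / 1000 = 1766.628 g/h

1766.628 g/h


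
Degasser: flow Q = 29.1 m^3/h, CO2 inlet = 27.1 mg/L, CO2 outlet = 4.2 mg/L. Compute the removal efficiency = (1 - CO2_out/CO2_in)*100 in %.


CO2_out / CO2_in = 4.2 / 27.1 = 0.15498155
Fraction remaining = 0.15498155
efficiency = (1 - 0.15498155) * 100 = 84.5018 %

84.5018 %
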